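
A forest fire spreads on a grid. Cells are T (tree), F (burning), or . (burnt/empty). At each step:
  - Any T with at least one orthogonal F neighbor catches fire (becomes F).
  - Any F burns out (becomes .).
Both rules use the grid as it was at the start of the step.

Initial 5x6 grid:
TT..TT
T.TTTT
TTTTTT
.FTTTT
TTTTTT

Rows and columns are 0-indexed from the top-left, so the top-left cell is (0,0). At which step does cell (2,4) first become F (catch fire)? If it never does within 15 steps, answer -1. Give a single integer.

Step 1: cell (2,4)='T' (+3 fires, +1 burnt)
Step 2: cell (2,4)='T' (+5 fires, +3 burnt)
Step 3: cell (2,4)='T' (+5 fires, +5 burnt)
Step 4: cell (2,4)='F' (+5 fires, +5 burnt)
  -> target ignites at step 4
Step 5: cell (2,4)='.' (+4 fires, +5 burnt)
Step 6: cell (2,4)='.' (+2 fires, +4 burnt)
Step 7: cell (2,4)='.' (+1 fires, +2 burnt)
Step 8: cell (2,4)='.' (+0 fires, +1 burnt)
  fire out at step 8

4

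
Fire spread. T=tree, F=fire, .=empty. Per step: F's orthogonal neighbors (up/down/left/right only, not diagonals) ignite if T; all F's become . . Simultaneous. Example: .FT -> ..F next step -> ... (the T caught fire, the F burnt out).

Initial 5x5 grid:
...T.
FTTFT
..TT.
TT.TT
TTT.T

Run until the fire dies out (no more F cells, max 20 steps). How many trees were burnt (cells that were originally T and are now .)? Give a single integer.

Answer: 9

Derivation:
Step 1: +5 fires, +2 burnt (F count now 5)
Step 2: +2 fires, +5 burnt (F count now 2)
Step 3: +1 fires, +2 burnt (F count now 1)
Step 4: +1 fires, +1 burnt (F count now 1)
Step 5: +0 fires, +1 burnt (F count now 0)
Fire out after step 5
Initially T: 14, now '.': 20
Total burnt (originally-T cells now '.'): 9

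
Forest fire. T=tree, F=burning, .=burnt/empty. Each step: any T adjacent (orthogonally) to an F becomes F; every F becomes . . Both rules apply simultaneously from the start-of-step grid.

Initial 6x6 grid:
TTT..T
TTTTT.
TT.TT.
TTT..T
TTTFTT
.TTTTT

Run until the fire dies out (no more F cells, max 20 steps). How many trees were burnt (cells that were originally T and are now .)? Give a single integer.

Step 1: +3 fires, +1 burnt (F count now 3)
Step 2: +5 fires, +3 burnt (F count now 5)
Step 3: +5 fires, +5 burnt (F count now 5)
Step 4: +2 fires, +5 burnt (F count now 2)
Step 5: +2 fires, +2 burnt (F count now 2)
Step 6: +3 fires, +2 burnt (F count now 3)
Step 7: +3 fires, +3 burnt (F count now 3)
Step 8: +2 fires, +3 burnt (F count now 2)
Step 9: +1 fires, +2 burnt (F count now 1)
Step 10: +0 fires, +1 burnt (F count now 0)
Fire out after step 10
Initially T: 27, now '.': 35
Total burnt (originally-T cells now '.'): 26

Answer: 26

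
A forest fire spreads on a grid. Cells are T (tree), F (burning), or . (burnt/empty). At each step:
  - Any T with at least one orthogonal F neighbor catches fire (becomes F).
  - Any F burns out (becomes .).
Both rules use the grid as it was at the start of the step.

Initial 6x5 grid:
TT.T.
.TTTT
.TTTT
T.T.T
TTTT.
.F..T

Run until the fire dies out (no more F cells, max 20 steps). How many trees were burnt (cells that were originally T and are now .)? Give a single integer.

Answer: 18

Derivation:
Step 1: +1 fires, +1 burnt (F count now 1)
Step 2: +2 fires, +1 burnt (F count now 2)
Step 3: +3 fires, +2 burnt (F count now 3)
Step 4: +1 fires, +3 burnt (F count now 1)
Step 5: +3 fires, +1 burnt (F count now 3)
Step 6: +3 fires, +3 burnt (F count now 3)
Step 7: +4 fires, +3 burnt (F count now 4)
Step 8: +1 fires, +4 burnt (F count now 1)
Step 9: +0 fires, +1 burnt (F count now 0)
Fire out after step 9
Initially T: 19, now '.': 29
Total burnt (originally-T cells now '.'): 18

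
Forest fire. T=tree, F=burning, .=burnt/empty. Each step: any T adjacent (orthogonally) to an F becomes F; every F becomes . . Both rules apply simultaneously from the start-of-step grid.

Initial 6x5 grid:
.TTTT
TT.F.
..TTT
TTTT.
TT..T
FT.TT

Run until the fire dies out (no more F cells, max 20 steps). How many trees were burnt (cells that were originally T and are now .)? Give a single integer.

Step 1: +4 fires, +2 burnt (F count now 4)
Step 2: +7 fires, +4 burnt (F count now 7)
Step 3: +3 fires, +7 burnt (F count now 3)
Step 4: +1 fires, +3 burnt (F count now 1)
Step 5: +1 fires, +1 burnt (F count now 1)
Step 6: +0 fires, +1 burnt (F count now 0)
Fire out after step 6
Initially T: 19, now '.': 27
Total burnt (originally-T cells now '.'): 16

Answer: 16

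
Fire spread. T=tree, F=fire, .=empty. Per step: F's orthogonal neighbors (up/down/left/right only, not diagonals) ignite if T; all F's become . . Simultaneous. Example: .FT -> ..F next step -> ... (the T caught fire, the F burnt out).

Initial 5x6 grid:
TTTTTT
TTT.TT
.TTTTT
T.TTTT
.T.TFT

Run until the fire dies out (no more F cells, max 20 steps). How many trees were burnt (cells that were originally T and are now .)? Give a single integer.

Answer: 22

Derivation:
Step 1: +3 fires, +1 burnt (F count now 3)
Step 2: +3 fires, +3 burnt (F count now 3)
Step 3: +4 fires, +3 burnt (F count now 4)
Step 4: +3 fires, +4 burnt (F count now 3)
Step 5: +4 fires, +3 burnt (F count now 4)
Step 6: +2 fires, +4 burnt (F count now 2)
Step 7: +2 fires, +2 burnt (F count now 2)
Step 8: +1 fires, +2 burnt (F count now 1)
Step 9: +0 fires, +1 burnt (F count now 0)
Fire out after step 9
Initially T: 24, now '.': 28
Total burnt (originally-T cells now '.'): 22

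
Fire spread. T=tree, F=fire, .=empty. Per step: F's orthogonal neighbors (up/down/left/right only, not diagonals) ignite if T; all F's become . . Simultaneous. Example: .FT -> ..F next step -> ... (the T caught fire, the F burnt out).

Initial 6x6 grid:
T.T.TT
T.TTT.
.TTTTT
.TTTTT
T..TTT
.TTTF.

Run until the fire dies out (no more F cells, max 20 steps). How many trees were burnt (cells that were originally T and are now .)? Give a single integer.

Step 1: +2 fires, +1 burnt (F count now 2)
Step 2: +4 fires, +2 burnt (F count now 4)
Step 3: +4 fires, +4 burnt (F count now 4)
Step 4: +4 fires, +4 burnt (F count now 4)
Step 5: +4 fires, +4 burnt (F count now 4)
Step 6: +3 fires, +4 burnt (F count now 3)
Step 7: +1 fires, +3 burnt (F count now 1)
Step 8: +0 fires, +1 burnt (F count now 0)
Fire out after step 8
Initially T: 25, now '.': 33
Total burnt (originally-T cells now '.'): 22

Answer: 22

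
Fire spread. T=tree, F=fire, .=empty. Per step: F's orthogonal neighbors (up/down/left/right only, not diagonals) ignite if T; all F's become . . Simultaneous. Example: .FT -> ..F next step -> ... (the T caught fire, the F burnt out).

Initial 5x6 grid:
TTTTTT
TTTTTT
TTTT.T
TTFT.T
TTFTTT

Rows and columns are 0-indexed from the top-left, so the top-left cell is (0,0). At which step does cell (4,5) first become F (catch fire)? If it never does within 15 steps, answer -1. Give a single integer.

Step 1: cell (4,5)='T' (+5 fires, +2 burnt)
Step 2: cell (4,5)='T' (+6 fires, +5 burnt)
Step 3: cell (4,5)='F' (+5 fires, +6 burnt)
  -> target ignites at step 3
Step 4: cell (4,5)='.' (+5 fires, +5 burnt)
Step 5: cell (4,5)='.' (+4 fires, +5 burnt)
Step 6: cell (4,5)='.' (+1 fires, +4 burnt)
Step 7: cell (4,5)='.' (+0 fires, +1 burnt)
  fire out at step 7

3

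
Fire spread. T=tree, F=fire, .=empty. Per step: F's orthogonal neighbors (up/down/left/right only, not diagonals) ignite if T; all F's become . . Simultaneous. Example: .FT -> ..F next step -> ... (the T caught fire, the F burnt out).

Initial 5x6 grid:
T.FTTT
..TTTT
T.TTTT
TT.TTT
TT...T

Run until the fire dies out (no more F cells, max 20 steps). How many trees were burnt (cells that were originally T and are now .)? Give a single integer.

Step 1: +2 fires, +1 burnt (F count now 2)
Step 2: +3 fires, +2 burnt (F count now 3)
Step 3: +3 fires, +3 burnt (F count now 3)
Step 4: +3 fires, +3 burnt (F count now 3)
Step 5: +2 fires, +3 burnt (F count now 2)
Step 6: +1 fires, +2 burnt (F count now 1)
Step 7: +1 fires, +1 burnt (F count now 1)
Step 8: +0 fires, +1 burnt (F count now 0)
Fire out after step 8
Initially T: 21, now '.': 24
Total burnt (originally-T cells now '.'): 15

Answer: 15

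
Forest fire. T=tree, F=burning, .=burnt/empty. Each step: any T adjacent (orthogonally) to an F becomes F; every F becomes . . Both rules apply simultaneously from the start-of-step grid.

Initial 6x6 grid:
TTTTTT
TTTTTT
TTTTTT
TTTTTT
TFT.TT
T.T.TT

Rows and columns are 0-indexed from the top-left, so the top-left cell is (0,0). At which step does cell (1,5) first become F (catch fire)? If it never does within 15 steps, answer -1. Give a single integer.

Step 1: cell (1,5)='T' (+3 fires, +1 burnt)
Step 2: cell (1,5)='T' (+5 fires, +3 burnt)
Step 3: cell (1,5)='T' (+4 fires, +5 burnt)
Step 4: cell (1,5)='T' (+5 fires, +4 burnt)
Step 5: cell (1,5)='T' (+6 fires, +5 burnt)
Step 6: cell (1,5)='T' (+5 fires, +6 burnt)
Step 7: cell (1,5)='F' (+3 fires, +5 burnt)
  -> target ignites at step 7
Step 8: cell (1,5)='.' (+1 fires, +3 burnt)
Step 9: cell (1,5)='.' (+0 fires, +1 burnt)
  fire out at step 9

7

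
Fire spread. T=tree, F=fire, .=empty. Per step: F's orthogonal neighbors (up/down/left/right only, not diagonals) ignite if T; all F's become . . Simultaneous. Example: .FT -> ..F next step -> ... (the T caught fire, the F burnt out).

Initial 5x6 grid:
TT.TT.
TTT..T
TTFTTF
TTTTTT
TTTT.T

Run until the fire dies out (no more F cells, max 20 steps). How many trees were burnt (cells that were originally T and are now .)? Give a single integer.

Step 1: +7 fires, +2 burnt (F count now 7)
Step 2: +7 fires, +7 burnt (F count now 7)
Step 3: +5 fires, +7 burnt (F count now 5)
Step 4: +2 fires, +5 burnt (F count now 2)
Step 5: +0 fires, +2 burnt (F count now 0)
Fire out after step 5
Initially T: 23, now '.': 28
Total burnt (originally-T cells now '.'): 21

Answer: 21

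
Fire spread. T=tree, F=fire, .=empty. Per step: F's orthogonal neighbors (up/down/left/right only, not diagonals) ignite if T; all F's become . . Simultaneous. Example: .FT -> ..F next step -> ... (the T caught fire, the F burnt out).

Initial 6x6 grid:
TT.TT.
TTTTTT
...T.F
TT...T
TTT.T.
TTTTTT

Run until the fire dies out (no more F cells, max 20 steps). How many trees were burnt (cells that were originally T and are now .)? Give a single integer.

Step 1: +2 fires, +1 burnt (F count now 2)
Step 2: +1 fires, +2 burnt (F count now 1)
Step 3: +2 fires, +1 burnt (F count now 2)
Step 4: +3 fires, +2 burnt (F count now 3)
Step 5: +1 fires, +3 burnt (F count now 1)
Step 6: +2 fires, +1 burnt (F count now 2)
Step 7: +1 fires, +2 burnt (F count now 1)
Step 8: +0 fires, +1 burnt (F count now 0)
Fire out after step 8
Initially T: 24, now '.': 24
Total burnt (originally-T cells now '.'): 12

Answer: 12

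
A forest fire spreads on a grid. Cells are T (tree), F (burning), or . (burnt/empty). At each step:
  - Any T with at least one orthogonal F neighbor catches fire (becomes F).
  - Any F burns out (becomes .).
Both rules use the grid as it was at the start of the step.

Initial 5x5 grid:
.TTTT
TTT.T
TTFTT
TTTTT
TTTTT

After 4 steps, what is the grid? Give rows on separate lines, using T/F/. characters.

Step 1: 4 trees catch fire, 1 burn out
  .TTTT
  TTF.T
  TF.FT
  TTFTT
  TTTTT
Step 2: 7 trees catch fire, 4 burn out
  .TFTT
  TF..T
  F...F
  TF.FT
  TTFTT
Step 3: 8 trees catch fire, 7 burn out
  .F.FT
  F...F
  .....
  F...F
  TF.FT
Step 4: 3 trees catch fire, 8 burn out
  ....F
  .....
  .....
  .....
  F...F

....F
.....
.....
.....
F...F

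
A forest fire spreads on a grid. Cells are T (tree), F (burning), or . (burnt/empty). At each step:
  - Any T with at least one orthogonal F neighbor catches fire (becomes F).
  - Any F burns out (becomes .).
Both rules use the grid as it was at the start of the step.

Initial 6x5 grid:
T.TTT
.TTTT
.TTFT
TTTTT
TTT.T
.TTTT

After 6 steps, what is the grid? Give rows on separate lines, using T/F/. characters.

Step 1: 4 trees catch fire, 1 burn out
  T.TTT
  .TTFT
  .TF.F
  TTTFT
  TTT.T
  .TTTT
Step 2: 6 trees catch fire, 4 burn out
  T.TFT
  .TF.F
  .F...
  TTF.F
  TTT.T
  .TTTT
Step 3: 6 trees catch fire, 6 burn out
  T.F.F
  .F...
  .....
  TF...
  TTF.F
  .TTTT
Step 4: 4 trees catch fire, 6 burn out
  T....
  .....
  .....
  F....
  TF...
  .TFTF
Step 5: 3 trees catch fire, 4 burn out
  T....
  .....
  .....
  .....
  F....
  .F.F.
Step 6: 0 trees catch fire, 3 burn out
  T....
  .....
  .....
  .....
  .....
  .....

T....
.....
.....
.....
.....
.....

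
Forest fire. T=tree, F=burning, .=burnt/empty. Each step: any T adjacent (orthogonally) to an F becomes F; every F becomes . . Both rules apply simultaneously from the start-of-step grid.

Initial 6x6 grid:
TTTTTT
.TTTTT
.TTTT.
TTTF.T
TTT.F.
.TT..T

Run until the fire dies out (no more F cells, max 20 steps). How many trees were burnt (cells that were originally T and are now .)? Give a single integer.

Step 1: +2 fires, +2 burnt (F count now 2)
Step 2: +5 fires, +2 burnt (F count now 5)
Step 3: +7 fires, +5 burnt (F count now 7)
Step 4: +6 fires, +7 burnt (F count now 6)
Step 5: +2 fires, +6 burnt (F count now 2)
Step 6: +1 fires, +2 burnt (F count now 1)
Step 7: +0 fires, +1 burnt (F count now 0)
Fire out after step 7
Initially T: 25, now '.': 34
Total burnt (originally-T cells now '.'): 23

Answer: 23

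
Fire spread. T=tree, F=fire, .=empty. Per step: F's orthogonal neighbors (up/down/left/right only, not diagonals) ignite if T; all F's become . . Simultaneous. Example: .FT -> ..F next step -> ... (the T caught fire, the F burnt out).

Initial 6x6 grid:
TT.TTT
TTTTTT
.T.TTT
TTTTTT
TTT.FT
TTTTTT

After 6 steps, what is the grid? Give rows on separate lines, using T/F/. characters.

Step 1: 3 trees catch fire, 1 burn out
  TT.TTT
  TTTTTT
  .T.TTT
  TTTTFT
  TTT..F
  TTTTFT
Step 2: 5 trees catch fire, 3 burn out
  TT.TTT
  TTTTTT
  .T.TFT
  TTTF.F
  TTT...
  TTTF.F
Step 3: 5 trees catch fire, 5 burn out
  TT.TTT
  TTTTFT
  .T.F.F
  TTF...
  TTT...
  TTF...
Step 4: 6 trees catch fire, 5 burn out
  TT.TFT
  TTTF.F
  .T....
  TF....
  TTF...
  TF....
Step 5: 7 trees catch fire, 6 burn out
  TT.F.F
  TTF...
  .F....
  F.....
  TF....
  F.....
Step 6: 2 trees catch fire, 7 burn out
  TT....
  TF....
  ......
  ......
  F.....
  ......

TT....
TF....
......
......
F.....
......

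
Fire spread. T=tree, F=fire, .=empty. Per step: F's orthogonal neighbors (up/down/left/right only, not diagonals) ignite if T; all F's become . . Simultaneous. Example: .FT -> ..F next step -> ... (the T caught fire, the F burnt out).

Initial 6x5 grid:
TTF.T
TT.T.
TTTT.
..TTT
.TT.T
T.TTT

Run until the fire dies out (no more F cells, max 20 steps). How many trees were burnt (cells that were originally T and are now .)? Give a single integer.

Answer: 18

Derivation:
Step 1: +1 fires, +1 burnt (F count now 1)
Step 2: +2 fires, +1 burnt (F count now 2)
Step 3: +2 fires, +2 burnt (F count now 2)
Step 4: +2 fires, +2 burnt (F count now 2)
Step 5: +2 fires, +2 burnt (F count now 2)
Step 6: +3 fires, +2 burnt (F count now 3)
Step 7: +3 fires, +3 burnt (F count now 3)
Step 8: +2 fires, +3 burnt (F count now 2)
Step 9: +1 fires, +2 burnt (F count now 1)
Step 10: +0 fires, +1 burnt (F count now 0)
Fire out after step 10
Initially T: 20, now '.': 28
Total burnt (originally-T cells now '.'): 18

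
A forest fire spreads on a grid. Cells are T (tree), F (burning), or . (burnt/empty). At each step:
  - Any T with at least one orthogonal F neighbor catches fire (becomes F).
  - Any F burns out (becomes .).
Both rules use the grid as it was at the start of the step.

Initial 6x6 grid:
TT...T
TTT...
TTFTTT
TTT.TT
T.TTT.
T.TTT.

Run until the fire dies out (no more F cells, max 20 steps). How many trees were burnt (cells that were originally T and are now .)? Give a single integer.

Step 1: +4 fires, +1 burnt (F count now 4)
Step 2: +5 fires, +4 burnt (F count now 5)
Step 3: +7 fires, +5 burnt (F count now 7)
Step 4: +5 fires, +7 burnt (F count now 5)
Step 5: +2 fires, +5 burnt (F count now 2)
Step 6: +0 fires, +2 burnt (F count now 0)
Fire out after step 6
Initially T: 24, now '.': 35
Total burnt (originally-T cells now '.'): 23

Answer: 23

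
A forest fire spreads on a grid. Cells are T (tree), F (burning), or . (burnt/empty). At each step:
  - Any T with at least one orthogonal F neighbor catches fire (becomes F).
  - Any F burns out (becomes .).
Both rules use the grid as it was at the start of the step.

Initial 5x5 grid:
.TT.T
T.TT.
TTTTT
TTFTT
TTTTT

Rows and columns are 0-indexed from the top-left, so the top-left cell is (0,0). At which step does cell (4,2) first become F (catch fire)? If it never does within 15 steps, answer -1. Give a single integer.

Step 1: cell (4,2)='F' (+4 fires, +1 burnt)
  -> target ignites at step 1
Step 2: cell (4,2)='.' (+7 fires, +4 burnt)
Step 3: cell (4,2)='.' (+6 fires, +7 burnt)
Step 4: cell (4,2)='.' (+2 fires, +6 burnt)
Step 5: cell (4,2)='.' (+0 fires, +2 burnt)
  fire out at step 5

1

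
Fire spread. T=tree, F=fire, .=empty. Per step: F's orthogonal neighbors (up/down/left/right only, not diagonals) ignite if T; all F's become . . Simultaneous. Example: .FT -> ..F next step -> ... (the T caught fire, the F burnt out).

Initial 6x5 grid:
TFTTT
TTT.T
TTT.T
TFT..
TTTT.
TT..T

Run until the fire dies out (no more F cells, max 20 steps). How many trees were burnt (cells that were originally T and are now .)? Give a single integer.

Answer: 20

Derivation:
Step 1: +7 fires, +2 burnt (F count now 7)
Step 2: +8 fires, +7 burnt (F count now 8)
Step 3: +3 fires, +8 burnt (F count now 3)
Step 4: +1 fires, +3 burnt (F count now 1)
Step 5: +1 fires, +1 burnt (F count now 1)
Step 6: +0 fires, +1 burnt (F count now 0)
Fire out after step 6
Initially T: 21, now '.': 29
Total burnt (originally-T cells now '.'): 20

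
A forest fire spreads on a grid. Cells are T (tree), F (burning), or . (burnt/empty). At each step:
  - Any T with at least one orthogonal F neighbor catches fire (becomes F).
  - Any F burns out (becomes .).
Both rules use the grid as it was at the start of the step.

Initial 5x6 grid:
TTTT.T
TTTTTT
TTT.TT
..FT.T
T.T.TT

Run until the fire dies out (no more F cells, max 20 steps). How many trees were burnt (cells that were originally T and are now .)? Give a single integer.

Step 1: +3 fires, +1 burnt (F count now 3)
Step 2: +2 fires, +3 burnt (F count now 2)
Step 3: +4 fires, +2 burnt (F count now 4)
Step 4: +4 fires, +4 burnt (F count now 4)
Step 5: +3 fires, +4 burnt (F count now 3)
Step 6: +2 fires, +3 burnt (F count now 2)
Step 7: +1 fires, +2 burnt (F count now 1)
Step 8: +1 fires, +1 burnt (F count now 1)
Step 9: +1 fires, +1 burnt (F count now 1)
Step 10: +0 fires, +1 burnt (F count now 0)
Fire out after step 10
Initially T: 22, now '.': 29
Total burnt (originally-T cells now '.'): 21

Answer: 21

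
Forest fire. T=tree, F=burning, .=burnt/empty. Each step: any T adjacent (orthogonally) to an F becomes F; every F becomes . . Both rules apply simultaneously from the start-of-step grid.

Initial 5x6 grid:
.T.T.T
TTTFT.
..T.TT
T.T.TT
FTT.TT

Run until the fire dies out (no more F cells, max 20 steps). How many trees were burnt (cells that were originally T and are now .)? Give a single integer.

Step 1: +5 fires, +2 burnt (F count now 5)
Step 2: +4 fires, +5 burnt (F count now 4)
Step 3: +5 fires, +4 burnt (F count now 5)
Step 4: +2 fires, +5 burnt (F count now 2)
Step 5: +1 fires, +2 burnt (F count now 1)
Step 6: +0 fires, +1 burnt (F count now 0)
Fire out after step 6
Initially T: 18, now '.': 29
Total burnt (originally-T cells now '.'): 17

Answer: 17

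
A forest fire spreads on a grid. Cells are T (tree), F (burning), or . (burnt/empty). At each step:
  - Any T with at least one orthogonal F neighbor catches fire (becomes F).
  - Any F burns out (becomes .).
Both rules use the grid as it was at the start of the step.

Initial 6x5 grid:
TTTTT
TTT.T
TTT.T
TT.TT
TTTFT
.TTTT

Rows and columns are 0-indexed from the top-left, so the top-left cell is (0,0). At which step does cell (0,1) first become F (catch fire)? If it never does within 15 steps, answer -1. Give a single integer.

Step 1: cell (0,1)='T' (+4 fires, +1 burnt)
Step 2: cell (0,1)='T' (+4 fires, +4 burnt)
Step 3: cell (0,1)='T' (+4 fires, +4 burnt)
Step 4: cell (0,1)='T' (+3 fires, +4 burnt)
Step 5: cell (0,1)='T' (+4 fires, +3 burnt)
Step 6: cell (0,1)='F' (+4 fires, +4 burnt)
  -> target ignites at step 6
Step 7: cell (0,1)='.' (+2 fires, +4 burnt)
Step 8: cell (0,1)='.' (+0 fires, +2 burnt)
  fire out at step 8

6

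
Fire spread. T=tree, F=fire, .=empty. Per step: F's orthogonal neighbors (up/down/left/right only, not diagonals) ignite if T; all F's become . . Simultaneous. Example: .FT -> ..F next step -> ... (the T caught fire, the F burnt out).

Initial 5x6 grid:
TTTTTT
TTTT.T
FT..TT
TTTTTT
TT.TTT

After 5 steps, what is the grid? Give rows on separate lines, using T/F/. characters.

Step 1: 3 trees catch fire, 1 burn out
  TTTTTT
  FTTT.T
  .F..TT
  FTTTTT
  TT.TTT
Step 2: 4 trees catch fire, 3 burn out
  FTTTTT
  .FTT.T
  ....TT
  .FTTTT
  FT.TTT
Step 3: 4 trees catch fire, 4 burn out
  .FTTTT
  ..FT.T
  ....TT
  ..FTTT
  .F.TTT
Step 4: 3 trees catch fire, 4 burn out
  ..FTTT
  ...F.T
  ....TT
  ...FTT
  ...TTT
Step 5: 3 trees catch fire, 3 burn out
  ...FTT
  .....T
  ....TT
  ....FT
  ...FTT

...FTT
.....T
....TT
....FT
...FTT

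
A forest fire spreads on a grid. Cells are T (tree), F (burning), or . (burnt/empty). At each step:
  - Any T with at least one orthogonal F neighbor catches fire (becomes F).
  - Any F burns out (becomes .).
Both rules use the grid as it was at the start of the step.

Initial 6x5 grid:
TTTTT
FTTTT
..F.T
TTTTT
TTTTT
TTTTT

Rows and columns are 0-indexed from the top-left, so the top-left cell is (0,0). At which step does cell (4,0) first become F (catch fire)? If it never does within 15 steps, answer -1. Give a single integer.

Step 1: cell (4,0)='T' (+4 fires, +2 burnt)
Step 2: cell (4,0)='T' (+6 fires, +4 burnt)
Step 3: cell (4,0)='T' (+7 fires, +6 burnt)
Step 4: cell (4,0)='F' (+6 fires, +7 burnt)
  -> target ignites at step 4
Step 5: cell (4,0)='.' (+2 fires, +6 burnt)
Step 6: cell (4,0)='.' (+0 fires, +2 burnt)
  fire out at step 6

4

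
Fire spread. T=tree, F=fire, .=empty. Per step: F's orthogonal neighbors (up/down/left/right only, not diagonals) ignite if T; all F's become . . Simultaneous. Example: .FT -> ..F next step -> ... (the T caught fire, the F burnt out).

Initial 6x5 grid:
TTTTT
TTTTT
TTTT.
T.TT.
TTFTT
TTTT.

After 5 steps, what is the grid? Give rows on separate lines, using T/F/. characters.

Step 1: 4 trees catch fire, 1 burn out
  TTTTT
  TTTTT
  TTTT.
  T.FT.
  TF.FT
  TTFT.
Step 2: 6 trees catch fire, 4 burn out
  TTTTT
  TTTTT
  TTFT.
  T..F.
  F...F
  TF.F.
Step 3: 5 trees catch fire, 6 burn out
  TTTTT
  TTFTT
  TF.F.
  F....
  .....
  F....
Step 4: 4 trees catch fire, 5 burn out
  TTFTT
  TF.FT
  F....
  .....
  .....
  .....
Step 5: 4 trees catch fire, 4 burn out
  TF.FT
  F...F
  .....
  .....
  .....
  .....

TF.FT
F...F
.....
.....
.....
.....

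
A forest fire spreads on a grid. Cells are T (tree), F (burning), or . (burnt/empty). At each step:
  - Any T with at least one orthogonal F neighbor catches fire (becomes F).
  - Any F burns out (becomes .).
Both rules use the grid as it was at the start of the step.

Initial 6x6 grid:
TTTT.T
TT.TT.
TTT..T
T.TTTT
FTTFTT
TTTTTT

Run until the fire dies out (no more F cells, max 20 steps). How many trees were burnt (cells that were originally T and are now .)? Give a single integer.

Answer: 27

Derivation:
Step 1: +7 fires, +2 burnt (F count now 7)
Step 2: +7 fires, +7 burnt (F count now 7)
Step 3: +5 fires, +7 burnt (F count now 5)
Step 4: +3 fires, +5 burnt (F count now 3)
Step 5: +1 fires, +3 burnt (F count now 1)
Step 6: +1 fires, +1 burnt (F count now 1)
Step 7: +1 fires, +1 burnt (F count now 1)
Step 8: +1 fires, +1 burnt (F count now 1)
Step 9: +1 fires, +1 burnt (F count now 1)
Step 10: +0 fires, +1 burnt (F count now 0)
Fire out after step 10
Initially T: 28, now '.': 35
Total burnt (originally-T cells now '.'): 27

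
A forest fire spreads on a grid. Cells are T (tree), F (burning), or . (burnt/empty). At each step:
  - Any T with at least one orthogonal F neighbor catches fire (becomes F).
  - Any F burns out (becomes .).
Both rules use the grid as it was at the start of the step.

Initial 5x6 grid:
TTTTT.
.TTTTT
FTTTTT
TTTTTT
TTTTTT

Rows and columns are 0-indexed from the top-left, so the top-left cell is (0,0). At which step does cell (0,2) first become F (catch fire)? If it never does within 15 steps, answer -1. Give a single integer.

Step 1: cell (0,2)='T' (+2 fires, +1 burnt)
Step 2: cell (0,2)='T' (+4 fires, +2 burnt)
Step 3: cell (0,2)='T' (+5 fires, +4 burnt)
Step 4: cell (0,2)='F' (+6 fires, +5 burnt)
  -> target ignites at step 4
Step 5: cell (0,2)='.' (+5 fires, +6 burnt)
Step 6: cell (0,2)='.' (+4 fires, +5 burnt)
Step 7: cell (0,2)='.' (+1 fires, +4 burnt)
Step 8: cell (0,2)='.' (+0 fires, +1 burnt)
  fire out at step 8

4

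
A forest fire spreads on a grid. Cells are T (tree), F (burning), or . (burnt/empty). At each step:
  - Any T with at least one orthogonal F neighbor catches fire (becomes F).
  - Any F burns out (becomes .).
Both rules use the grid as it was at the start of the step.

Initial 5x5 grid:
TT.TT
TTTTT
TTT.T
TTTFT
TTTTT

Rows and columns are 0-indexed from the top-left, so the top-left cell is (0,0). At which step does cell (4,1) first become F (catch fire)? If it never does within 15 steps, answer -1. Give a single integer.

Step 1: cell (4,1)='T' (+3 fires, +1 burnt)
Step 2: cell (4,1)='T' (+5 fires, +3 burnt)
Step 3: cell (4,1)='F' (+5 fires, +5 burnt)
  -> target ignites at step 3
Step 4: cell (4,1)='.' (+5 fires, +5 burnt)
Step 5: cell (4,1)='.' (+3 fires, +5 burnt)
Step 6: cell (4,1)='.' (+1 fires, +3 burnt)
Step 7: cell (4,1)='.' (+0 fires, +1 burnt)
  fire out at step 7

3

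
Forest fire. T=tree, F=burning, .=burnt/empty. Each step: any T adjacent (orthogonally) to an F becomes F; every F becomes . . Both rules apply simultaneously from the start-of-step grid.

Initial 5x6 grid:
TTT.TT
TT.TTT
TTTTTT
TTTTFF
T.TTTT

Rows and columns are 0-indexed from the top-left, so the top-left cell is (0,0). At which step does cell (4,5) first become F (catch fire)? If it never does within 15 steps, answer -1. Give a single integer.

Step 1: cell (4,5)='F' (+5 fires, +2 burnt)
  -> target ignites at step 1
Step 2: cell (4,5)='.' (+5 fires, +5 burnt)
Step 3: cell (4,5)='.' (+6 fires, +5 burnt)
Step 4: cell (4,5)='.' (+2 fires, +6 burnt)
Step 5: cell (4,5)='.' (+3 fires, +2 burnt)
Step 6: cell (4,5)='.' (+2 fires, +3 burnt)
Step 7: cell (4,5)='.' (+2 fires, +2 burnt)
Step 8: cell (4,5)='.' (+0 fires, +2 burnt)
  fire out at step 8

1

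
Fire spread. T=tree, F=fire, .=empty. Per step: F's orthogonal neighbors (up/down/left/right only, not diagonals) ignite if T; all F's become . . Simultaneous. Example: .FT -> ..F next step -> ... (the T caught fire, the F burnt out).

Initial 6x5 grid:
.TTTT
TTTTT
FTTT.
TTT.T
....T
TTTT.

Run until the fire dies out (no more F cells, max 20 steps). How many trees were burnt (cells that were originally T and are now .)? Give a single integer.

Answer: 15

Derivation:
Step 1: +3 fires, +1 burnt (F count now 3)
Step 2: +3 fires, +3 burnt (F count now 3)
Step 3: +4 fires, +3 burnt (F count now 4)
Step 4: +2 fires, +4 burnt (F count now 2)
Step 5: +2 fires, +2 burnt (F count now 2)
Step 6: +1 fires, +2 burnt (F count now 1)
Step 7: +0 fires, +1 burnt (F count now 0)
Fire out after step 7
Initially T: 21, now '.': 24
Total burnt (originally-T cells now '.'): 15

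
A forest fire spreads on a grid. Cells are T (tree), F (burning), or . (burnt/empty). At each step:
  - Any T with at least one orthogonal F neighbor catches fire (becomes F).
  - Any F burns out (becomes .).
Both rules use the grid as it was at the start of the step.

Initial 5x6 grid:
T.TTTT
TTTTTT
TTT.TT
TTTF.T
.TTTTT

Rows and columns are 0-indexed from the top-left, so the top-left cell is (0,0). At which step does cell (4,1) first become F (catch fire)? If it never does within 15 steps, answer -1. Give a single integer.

Step 1: cell (4,1)='T' (+2 fires, +1 burnt)
Step 2: cell (4,1)='T' (+4 fires, +2 burnt)
Step 3: cell (4,1)='F' (+5 fires, +4 burnt)
  -> target ignites at step 3
Step 4: cell (4,1)='.' (+5 fires, +5 burnt)
Step 5: cell (4,1)='.' (+4 fires, +5 burnt)
Step 6: cell (4,1)='.' (+4 fires, +4 burnt)
Step 7: cell (4,1)='.' (+1 fires, +4 burnt)
Step 8: cell (4,1)='.' (+0 fires, +1 burnt)
  fire out at step 8

3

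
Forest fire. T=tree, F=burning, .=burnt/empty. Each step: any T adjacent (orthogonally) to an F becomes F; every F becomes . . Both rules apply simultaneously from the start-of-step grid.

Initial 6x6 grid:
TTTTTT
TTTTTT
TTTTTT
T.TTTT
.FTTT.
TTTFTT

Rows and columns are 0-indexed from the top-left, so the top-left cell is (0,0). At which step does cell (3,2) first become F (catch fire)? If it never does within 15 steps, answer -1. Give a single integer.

Step 1: cell (3,2)='T' (+5 fires, +2 burnt)
Step 2: cell (3,2)='F' (+5 fires, +5 burnt)
  -> target ignites at step 2
Step 3: cell (3,2)='.' (+3 fires, +5 burnt)
Step 4: cell (3,2)='.' (+5 fires, +3 burnt)
Step 5: cell (3,2)='.' (+6 fires, +5 burnt)
Step 6: cell (3,2)='.' (+5 fires, +6 burnt)
Step 7: cell (3,2)='.' (+2 fires, +5 burnt)
Step 8: cell (3,2)='.' (+0 fires, +2 burnt)
  fire out at step 8

2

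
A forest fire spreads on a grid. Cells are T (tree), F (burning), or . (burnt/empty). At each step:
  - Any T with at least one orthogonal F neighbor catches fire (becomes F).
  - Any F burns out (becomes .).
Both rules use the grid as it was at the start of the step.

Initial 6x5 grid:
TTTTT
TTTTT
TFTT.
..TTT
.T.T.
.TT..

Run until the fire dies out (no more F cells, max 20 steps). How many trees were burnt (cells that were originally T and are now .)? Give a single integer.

Answer: 17

Derivation:
Step 1: +3 fires, +1 burnt (F count now 3)
Step 2: +5 fires, +3 burnt (F count now 5)
Step 3: +4 fires, +5 burnt (F count now 4)
Step 4: +4 fires, +4 burnt (F count now 4)
Step 5: +1 fires, +4 burnt (F count now 1)
Step 6: +0 fires, +1 burnt (F count now 0)
Fire out after step 6
Initially T: 20, now '.': 27
Total burnt (originally-T cells now '.'): 17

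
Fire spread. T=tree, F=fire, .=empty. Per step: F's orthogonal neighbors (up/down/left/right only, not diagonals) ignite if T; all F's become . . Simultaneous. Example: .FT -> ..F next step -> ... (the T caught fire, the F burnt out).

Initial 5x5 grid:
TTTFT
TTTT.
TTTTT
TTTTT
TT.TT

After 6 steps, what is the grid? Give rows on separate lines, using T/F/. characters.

Step 1: 3 trees catch fire, 1 burn out
  TTF.F
  TTTF.
  TTTTT
  TTTTT
  TT.TT
Step 2: 3 trees catch fire, 3 burn out
  TF...
  TTF..
  TTTFT
  TTTTT
  TT.TT
Step 3: 5 trees catch fire, 3 burn out
  F....
  TF...
  TTF.F
  TTTFT
  TT.TT
Step 4: 5 trees catch fire, 5 burn out
  .....
  F....
  TF...
  TTF.F
  TT.FT
Step 5: 3 trees catch fire, 5 burn out
  .....
  .....
  F....
  TF...
  TT..F
Step 6: 2 trees catch fire, 3 burn out
  .....
  .....
  .....
  F....
  TF...

.....
.....
.....
F....
TF...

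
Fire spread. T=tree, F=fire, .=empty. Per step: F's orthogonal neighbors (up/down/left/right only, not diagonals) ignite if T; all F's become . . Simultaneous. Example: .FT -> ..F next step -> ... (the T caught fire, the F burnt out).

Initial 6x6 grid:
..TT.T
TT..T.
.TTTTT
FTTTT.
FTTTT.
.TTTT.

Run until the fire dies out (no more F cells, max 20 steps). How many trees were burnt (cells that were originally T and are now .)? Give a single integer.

Step 1: +2 fires, +2 burnt (F count now 2)
Step 2: +4 fires, +2 burnt (F count now 4)
Step 3: +5 fires, +4 burnt (F count now 5)
Step 4: +5 fires, +5 burnt (F count now 5)
Step 5: +2 fires, +5 burnt (F count now 2)
Step 6: +2 fires, +2 burnt (F count now 2)
Step 7: +0 fires, +2 burnt (F count now 0)
Fire out after step 7
Initially T: 23, now '.': 33
Total burnt (originally-T cells now '.'): 20

Answer: 20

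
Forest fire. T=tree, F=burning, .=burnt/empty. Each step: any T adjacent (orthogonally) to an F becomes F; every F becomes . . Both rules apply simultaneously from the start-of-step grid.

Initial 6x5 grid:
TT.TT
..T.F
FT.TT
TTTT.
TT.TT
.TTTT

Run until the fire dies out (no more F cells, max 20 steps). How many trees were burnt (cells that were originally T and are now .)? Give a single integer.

Step 1: +4 fires, +2 burnt (F count now 4)
Step 2: +4 fires, +4 burnt (F count now 4)
Step 3: +3 fires, +4 burnt (F count now 3)
Step 4: +2 fires, +3 burnt (F count now 2)
Step 5: +3 fires, +2 burnt (F count now 3)
Step 6: +1 fires, +3 burnt (F count now 1)
Step 7: +0 fires, +1 burnt (F count now 0)
Fire out after step 7
Initially T: 20, now '.': 27
Total burnt (originally-T cells now '.'): 17

Answer: 17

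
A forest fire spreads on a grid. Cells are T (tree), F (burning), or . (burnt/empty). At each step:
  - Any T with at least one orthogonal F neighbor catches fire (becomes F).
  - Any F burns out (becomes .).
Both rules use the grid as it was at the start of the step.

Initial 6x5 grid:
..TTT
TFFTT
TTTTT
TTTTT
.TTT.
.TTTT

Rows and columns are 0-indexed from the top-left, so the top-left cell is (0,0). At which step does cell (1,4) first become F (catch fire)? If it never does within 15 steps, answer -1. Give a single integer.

Step 1: cell (1,4)='T' (+5 fires, +2 burnt)
Step 2: cell (1,4)='F' (+6 fires, +5 burnt)
  -> target ignites at step 2
Step 3: cell (1,4)='.' (+6 fires, +6 burnt)
Step 4: cell (1,4)='.' (+4 fires, +6 burnt)
Step 5: cell (1,4)='.' (+1 fires, +4 burnt)
Step 6: cell (1,4)='.' (+1 fires, +1 burnt)
Step 7: cell (1,4)='.' (+0 fires, +1 burnt)
  fire out at step 7

2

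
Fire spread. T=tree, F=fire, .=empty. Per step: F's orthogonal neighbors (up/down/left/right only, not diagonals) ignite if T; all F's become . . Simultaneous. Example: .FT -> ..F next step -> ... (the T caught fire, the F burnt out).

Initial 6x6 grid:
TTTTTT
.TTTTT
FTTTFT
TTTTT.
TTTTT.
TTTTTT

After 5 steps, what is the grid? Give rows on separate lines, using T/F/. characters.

Step 1: 6 trees catch fire, 2 burn out
  TTTTTT
  .TTTFT
  .FTF.F
  FTTTF.
  TTTTT.
  TTTTTT
Step 2: 9 trees catch fire, 6 burn out
  TTTTFT
  .FTF.F
  ..F...
  .FTF..
  FTTTF.
  TTTTTT
Step 3: 9 trees catch fire, 9 burn out
  TFTF.F
  ..F...
  ......
  ..F...
  .FTF..
  FTTTFT
Step 4: 6 trees catch fire, 9 burn out
  F.F...
  ......
  ......
  ......
  ..F...
  .FTF.F
Step 5: 1 trees catch fire, 6 burn out
  ......
  ......
  ......
  ......
  ......
  ..F...

......
......
......
......
......
..F...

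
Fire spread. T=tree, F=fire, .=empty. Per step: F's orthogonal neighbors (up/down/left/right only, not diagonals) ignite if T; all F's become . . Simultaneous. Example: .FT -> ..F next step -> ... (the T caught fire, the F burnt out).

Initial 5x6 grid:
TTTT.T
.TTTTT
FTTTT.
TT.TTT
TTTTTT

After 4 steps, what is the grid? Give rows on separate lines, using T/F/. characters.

Step 1: 2 trees catch fire, 1 burn out
  TTTT.T
  .TTTTT
  .FTTT.
  FT.TTT
  TTTTTT
Step 2: 4 trees catch fire, 2 burn out
  TTTT.T
  .FTTTT
  ..FTT.
  .F.TTT
  FTTTTT
Step 3: 4 trees catch fire, 4 burn out
  TFTT.T
  ..FTTT
  ...FT.
  ...TTT
  .FTTTT
Step 4: 6 trees catch fire, 4 burn out
  F.FT.T
  ...FTT
  ....F.
  ...FTT
  ..FTTT

F.FT.T
...FTT
....F.
...FTT
..FTTT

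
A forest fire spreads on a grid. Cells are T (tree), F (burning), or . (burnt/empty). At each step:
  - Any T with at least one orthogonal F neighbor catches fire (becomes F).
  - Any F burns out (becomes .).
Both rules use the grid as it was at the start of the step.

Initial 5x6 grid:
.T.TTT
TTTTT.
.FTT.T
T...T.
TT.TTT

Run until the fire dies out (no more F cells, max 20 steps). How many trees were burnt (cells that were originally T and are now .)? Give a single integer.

Step 1: +2 fires, +1 burnt (F count now 2)
Step 2: +4 fires, +2 burnt (F count now 4)
Step 3: +1 fires, +4 burnt (F count now 1)
Step 4: +2 fires, +1 burnt (F count now 2)
Step 5: +1 fires, +2 burnt (F count now 1)
Step 6: +1 fires, +1 burnt (F count now 1)
Step 7: +0 fires, +1 burnt (F count now 0)
Fire out after step 7
Initially T: 19, now '.': 22
Total burnt (originally-T cells now '.'): 11

Answer: 11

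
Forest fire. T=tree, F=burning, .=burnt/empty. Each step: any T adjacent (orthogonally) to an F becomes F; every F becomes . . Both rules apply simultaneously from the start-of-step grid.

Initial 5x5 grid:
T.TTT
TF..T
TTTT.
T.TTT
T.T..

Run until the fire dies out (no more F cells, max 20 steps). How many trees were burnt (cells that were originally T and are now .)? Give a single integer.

Step 1: +2 fires, +1 burnt (F count now 2)
Step 2: +3 fires, +2 burnt (F count now 3)
Step 3: +3 fires, +3 burnt (F count now 3)
Step 4: +3 fires, +3 burnt (F count now 3)
Step 5: +1 fires, +3 burnt (F count now 1)
Step 6: +0 fires, +1 burnt (F count now 0)
Fire out after step 6
Initially T: 16, now '.': 21
Total burnt (originally-T cells now '.'): 12

Answer: 12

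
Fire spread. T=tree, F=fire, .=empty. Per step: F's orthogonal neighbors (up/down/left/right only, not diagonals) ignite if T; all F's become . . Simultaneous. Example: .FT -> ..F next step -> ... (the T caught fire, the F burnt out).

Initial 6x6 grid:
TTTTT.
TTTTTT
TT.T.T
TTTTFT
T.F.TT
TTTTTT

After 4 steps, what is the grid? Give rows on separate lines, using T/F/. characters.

Step 1: 5 trees catch fire, 2 burn out
  TTTTT.
  TTTTTT
  TT.T.T
  TTFF.F
  T...FT
  TTFTTT
Step 2: 7 trees catch fire, 5 burn out
  TTTTT.
  TTTTTT
  TT.F.F
  TF....
  T....F
  TF.FFT
Step 3: 6 trees catch fire, 7 burn out
  TTTTT.
  TTTFTF
  TF....
  F.....
  T.....
  F....F
Step 4: 6 trees catch fire, 6 burn out
  TTTFT.
  TFF.F.
  F.....
  ......
  F.....
  ......

TTTFT.
TFF.F.
F.....
......
F.....
......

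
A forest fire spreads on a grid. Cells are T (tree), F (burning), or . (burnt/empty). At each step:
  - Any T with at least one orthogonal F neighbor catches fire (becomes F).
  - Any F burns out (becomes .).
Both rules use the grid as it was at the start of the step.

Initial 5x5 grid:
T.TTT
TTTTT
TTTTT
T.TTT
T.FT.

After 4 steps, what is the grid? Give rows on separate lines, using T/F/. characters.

Step 1: 2 trees catch fire, 1 burn out
  T.TTT
  TTTTT
  TTTTT
  T.FTT
  T..F.
Step 2: 2 trees catch fire, 2 burn out
  T.TTT
  TTTTT
  TTFTT
  T..FT
  T....
Step 3: 4 trees catch fire, 2 burn out
  T.TTT
  TTFTT
  TF.FT
  T...F
  T....
Step 4: 5 trees catch fire, 4 burn out
  T.FTT
  TF.FT
  F...F
  T....
  T....

T.FTT
TF.FT
F...F
T....
T....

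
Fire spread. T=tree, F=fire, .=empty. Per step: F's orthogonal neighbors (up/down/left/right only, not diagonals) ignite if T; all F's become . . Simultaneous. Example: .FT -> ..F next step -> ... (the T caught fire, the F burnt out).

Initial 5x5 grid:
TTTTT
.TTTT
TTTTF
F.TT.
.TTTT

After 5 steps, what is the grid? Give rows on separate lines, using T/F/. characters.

Step 1: 3 trees catch fire, 2 burn out
  TTTTT
  .TTTF
  FTTF.
  ..TT.
  .TTTT
Step 2: 5 trees catch fire, 3 burn out
  TTTTF
  .TTF.
  .FF..
  ..TF.
  .TTTT
Step 3: 5 trees catch fire, 5 burn out
  TTTF.
  .FF..
  .....
  ..F..
  .TTFT
Step 4: 4 trees catch fire, 5 burn out
  TFF..
  .....
  .....
  .....
  .TF.F
Step 5: 2 trees catch fire, 4 burn out
  F....
  .....
  .....
  .....
  .F...

F....
.....
.....
.....
.F...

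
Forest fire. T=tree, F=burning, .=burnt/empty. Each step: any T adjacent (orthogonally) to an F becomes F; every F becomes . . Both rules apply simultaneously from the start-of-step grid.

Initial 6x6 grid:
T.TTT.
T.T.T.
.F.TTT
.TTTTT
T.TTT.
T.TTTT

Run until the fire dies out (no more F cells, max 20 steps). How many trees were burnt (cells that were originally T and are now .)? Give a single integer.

Answer: 20

Derivation:
Step 1: +1 fires, +1 burnt (F count now 1)
Step 2: +1 fires, +1 burnt (F count now 1)
Step 3: +2 fires, +1 burnt (F count now 2)
Step 4: +4 fires, +2 burnt (F count now 4)
Step 5: +4 fires, +4 burnt (F count now 4)
Step 6: +3 fires, +4 burnt (F count now 3)
Step 7: +2 fires, +3 burnt (F count now 2)
Step 8: +1 fires, +2 burnt (F count now 1)
Step 9: +1 fires, +1 burnt (F count now 1)
Step 10: +1 fires, +1 burnt (F count now 1)
Step 11: +0 fires, +1 burnt (F count now 0)
Fire out after step 11
Initially T: 24, now '.': 32
Total burnt (originally-T cells now '.'): 20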